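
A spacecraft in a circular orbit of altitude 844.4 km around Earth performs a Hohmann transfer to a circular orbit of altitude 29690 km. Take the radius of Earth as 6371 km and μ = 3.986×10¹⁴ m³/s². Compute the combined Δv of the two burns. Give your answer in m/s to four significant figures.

r₁ = 6371 + 844.4 = 7215.4 km = 7.2154×10⁶ m.
r₂ = 6371 + 29690 = 36061 km = 3.6061×10⁷ m.
Transfer ellipse a_t = (r₁ + r₂)/2 = 2.164×10⁷ m.
At r₁: circular v_c1 = √(μ/r₁) = 7433 m/s; transfer-perigee v_p = √[μ(2/r₁ − 1/a_t)] = 9595 m/s.
Δv₁ = v_p − v_c1 = 2162 m/s.
At r₂: circular v_c2 = √(μ/r₂) = 3325 m/s; transfer-apogee v_a = √[μ(2/r₂ − 1/a_t)] = 1920 m/s.
Δv₂ = v_c2 − v_a = 1405 m/s.
Total Δv = Δv₁ + Δv₂ = 3567 m/s.

Δv_total ≈ 3567 m/s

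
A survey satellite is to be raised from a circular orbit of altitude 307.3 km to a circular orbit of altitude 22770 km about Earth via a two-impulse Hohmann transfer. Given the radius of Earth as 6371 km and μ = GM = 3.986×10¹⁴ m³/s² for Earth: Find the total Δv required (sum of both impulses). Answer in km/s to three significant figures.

Δv_total ≈ 3.57 km/s

r₁ = 6371 + 307.3 = 6678.3 km = 6.6783×10⁶ m.
r₂ = 6371 + 22770 = 29141 km = 2.9141×10⁷ m.
Transfer ellipse a_t = (r₁ + r₂)/2 = 1.791×10⁷ m.
At r₁: circular v_c1 = √(μ/r₁) = 7726 m/s; transfer-perigee v_p = √[μ(2/r₁ − 1/a_t)] = 9855 m/s.
Δv₁ = v_p − v_c1 = 2129 m/s.
At r₂: circular v_c2 = √(μ/r₂) = 3698 m/s; transfer-apogee v_a = √[μ(2/r₂ − 1/a_t)] = 2258 m/s.
Δv₂ = v_c2 − v_a = 1440 m/s.
Total Δv = Δv₁ + Δv₂ = 3569 m/s = 3.569 km/s.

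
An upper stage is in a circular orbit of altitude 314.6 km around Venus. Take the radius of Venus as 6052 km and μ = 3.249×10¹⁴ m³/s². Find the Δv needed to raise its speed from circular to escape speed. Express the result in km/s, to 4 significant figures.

Δv ≈ 2.959 km/s

r = 6052 + 314.6 = 6366.6 km = 6.3666×10⁶ m.
Circular speed v_c = √(μ/r) = 7144 m/s.
Escape speed v_esc = √(2μ/r) = √2 × v_c = 10100 m/s.
Δv = v_esc − v_c = 2959 m/s = 2.959 km/s.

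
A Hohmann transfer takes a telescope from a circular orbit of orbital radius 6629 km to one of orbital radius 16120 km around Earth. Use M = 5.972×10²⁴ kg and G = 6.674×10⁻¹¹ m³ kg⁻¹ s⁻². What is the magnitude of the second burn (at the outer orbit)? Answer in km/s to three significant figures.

μ = GM = 6.674×10⁻¹¹ × 5.972×10²⁴ = 3.986×10¹⁴ m³/s².
r₁ = 6629 km = 6.629×10⁶ m.
r₂ = 16120 km = 1.612×10⁷ m.
Transfer ellipse a_t = (r₁ + r₂)/2 = 1.137×10⁷ m.
At r₁: circular v_c1 = √(μ/r₁) = 7754 m/s; transfer-perigee v_p = √[μ(2/r₁ − 1/a_t)] = 9231 m/s.
At r₂: circular v_c2 = √(μ/r₂) = 4972 m/s; transfer-apogee v_a = √[μ(2/r₂ − 1/a_t)] = 3796 m/s.
Δv₂ = v_c2 − v_a = 1176 m/s.
= 1.176 km/s.

Δv ≈ 1.18 km/s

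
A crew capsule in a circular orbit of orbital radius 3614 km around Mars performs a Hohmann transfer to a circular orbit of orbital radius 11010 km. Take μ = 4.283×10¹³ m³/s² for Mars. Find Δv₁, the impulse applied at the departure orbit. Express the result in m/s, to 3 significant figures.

r₁ = 3614 km = 3.614×10⁶ m.
r₂ = 11010 km = 1.101×10⁷ m.
Transfer ellipse a_t = (r₁ + r₂)/2 = 7.312×10⁶ m.
At r₁: circular v_c1 = √(μ/r₁) = 3443 m/s; transfer-periapsis v_p = √[μ(2/r₁ − 1/a_t)] = 4224 m/s.
Δv₁ = v_p − v_c1 = 781.8 m/s.

Δv ≈ 782 m/s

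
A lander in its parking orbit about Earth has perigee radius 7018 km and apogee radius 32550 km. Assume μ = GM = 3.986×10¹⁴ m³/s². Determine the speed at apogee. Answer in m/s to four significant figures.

Semi-major axis a = (r_p + r_a)/2 = 19784 km = 1.978×10⁷ m.
Vis-viva: v² = μ(2/r − 1/a) = 3.986×10¹⁴ × (6.144×10⁻⁸ − 5.055×10⁻⁸) = 4.344×10⁶ m²/s².
v = 2084 m/s.

v ≈ 2084 m/s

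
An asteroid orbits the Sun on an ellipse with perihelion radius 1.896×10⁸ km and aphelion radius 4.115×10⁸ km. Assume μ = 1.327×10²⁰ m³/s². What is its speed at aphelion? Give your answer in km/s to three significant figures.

Semi-major axis a = (r_p + r_a)/2 = 3.0055×10⁸ km = 3.006×10¹¹ m.
Vis-viva: v² = μ(2/r − 1/a) = 1.327×10²⁰ × (4.860×10⁻¹² − 3.327×10⁻¹²) = 2.034×10⁸ m²/s².
v = 14260 m/s = 14.26 km/s.

v ≈ 14.3 km/s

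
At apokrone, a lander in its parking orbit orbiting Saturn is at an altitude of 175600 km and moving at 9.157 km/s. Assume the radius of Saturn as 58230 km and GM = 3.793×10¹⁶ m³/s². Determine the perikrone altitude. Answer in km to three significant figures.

r_a = 58230 + 175600 = 2.3383×10⁵ km = 2.338×10⁸ m.
Specific energy ε = v²/2 − μ/r = -1.203×10⁸ J/kg, so a = −μ/(2ε) = 1.577×10⁸ m.
The apsides satisfy r_p + r_a = 2a, so the perikrone radius is 2a − r_a = 8.150×10⁷ m = 81500 km.
Perikrone altitude = 81500 − 58230 = 23270 km.

perikrone altitude ≈ 23300 km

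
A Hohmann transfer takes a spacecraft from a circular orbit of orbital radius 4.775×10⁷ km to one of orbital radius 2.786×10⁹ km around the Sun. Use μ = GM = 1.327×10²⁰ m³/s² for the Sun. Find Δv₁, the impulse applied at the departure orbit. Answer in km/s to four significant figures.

r₁ = 4.775×10⁷ km = 4.775×10¹⁰ m.
r₂ = 2.786×10⁹ km = 2.786×10¹² m.
Transfer ellipse a_t = (r₁ + r₂)/2 = 1.417×10¹² m.
At r₁: circular v_c1 = √(μ/r₁) = 52720 m/s; transfer-perihelion v_p = √[μ(2/r₁ − 1/a_t)] = 73920 m/s.
Δv₁ = v_p − v_c1 = 21210 m/s.
= 21.21 km/s.

Δv ≈ 21.21 km/s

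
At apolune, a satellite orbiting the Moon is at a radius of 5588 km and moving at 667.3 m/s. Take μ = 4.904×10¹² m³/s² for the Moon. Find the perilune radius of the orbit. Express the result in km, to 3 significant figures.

r_a = 5.588×10⁶ m.
Specific energy ε = v²/2 − μ/r = -6.550×10⁵ J/kg, so a = −μ/(2ε) = 3.744×10⁶ m.
The apsides satisfy r_p + r_a = 2a, so the perilune radius is 2a − r_a = 1.900×10⁶ m = 1899.6 km.

perilune radius ≈ 1900 km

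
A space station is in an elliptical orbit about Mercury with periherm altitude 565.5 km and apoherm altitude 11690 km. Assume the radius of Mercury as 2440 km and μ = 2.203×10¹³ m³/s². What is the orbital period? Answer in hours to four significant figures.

T ≈ 9.325 hours

r_p = 2440 + 565.5 = 3005.5 km = 3.0055×10⁶ m.
r_a = 2440 + 11690 = 14130 km = 1.4130×10⁷ m.
Semi-major axis a = (r_p + r_a)/2 = (3005.5 + 14130)/2 = 8567.8 km = 8.568×10⁶ m.
By Kepler's third law T = 2π√(a³/μ) = 2π × 5.343×10³ = 3.357×10⁴ s.
= 9.325 hours.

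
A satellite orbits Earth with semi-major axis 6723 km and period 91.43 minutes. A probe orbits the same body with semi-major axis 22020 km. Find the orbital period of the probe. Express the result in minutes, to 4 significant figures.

T₂ ≈ 542.0 minutes

Kepler's third law: T² ∝ a³, so T₂ = T₁ (a₂/a₁)^(3/2).
a₂/a₁ = 3.275, (a₂/a₁)^(3/2) = 5.928.
T₂ = 91.43 × 5.928 = 542.0 minutes.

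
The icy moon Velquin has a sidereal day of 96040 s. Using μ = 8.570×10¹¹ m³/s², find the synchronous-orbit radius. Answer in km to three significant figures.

r_sync ≈ 5850 km

A synchronous orbit has period T, so by Kepler's third law a = (μT²/4π²)^(1/3).
μT²/4π² = 8.570×10¹¹ × (9.604×10⁴)² / 39.48 = 2.002×10²⁰ m³.
a = 5.850×10⁶ m = 5850.3 km.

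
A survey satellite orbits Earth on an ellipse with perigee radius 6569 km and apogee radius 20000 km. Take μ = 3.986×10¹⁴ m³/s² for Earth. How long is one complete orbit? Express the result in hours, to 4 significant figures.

Semi-major axis a = (r_p + r_a)/2 = (6569.0 + 20000)/2 = 13284 km = 1.328×10⁷ m.
By Kepler's third law T = 2π√(a³/μ) = 2π × 2.425×10³ = 1.524×10⁴ s.
= 4.233 hours.

T ≈ 4.233 hours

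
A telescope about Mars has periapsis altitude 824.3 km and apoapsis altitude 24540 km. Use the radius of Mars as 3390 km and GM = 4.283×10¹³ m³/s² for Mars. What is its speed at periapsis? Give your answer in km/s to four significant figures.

v ≈ 4.203 km/s

r_p = 3390 + 824.3 = 4214.3 km = 4.2143×10⁶ m.
r_a = 3390 + 24540 = 27930 km = 2.7930×10⁷ m.
Semi-major axis a = (r_p + r_a)/2 = 16072 km = 1.607×10⁷ m.
Vis-viva: v² = μ(2/r − 1/a) = 4.283×10¹³ × (4.746×10⁻⁷ − 6.222×10⁻⁸) = 1.766×10⁷ m²/s².
v = 4203 m/s = 4.203 km/s.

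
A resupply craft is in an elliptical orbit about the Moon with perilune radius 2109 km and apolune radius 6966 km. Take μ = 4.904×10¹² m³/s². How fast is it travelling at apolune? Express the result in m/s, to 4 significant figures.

Semi-major axis a = (r_p + r_a)/2 = 4537.5 km = 4.538×10⁶ m.
Vis-viva: v² = μ(2/r − 1/a) = 4.904×10¹² × (2.871×10⁻⁷ − 2.204×10⁻⁷) = 3.272×10⁵ m²/s².
v = 572.0 m/s.

v ≈ 572.0 m/s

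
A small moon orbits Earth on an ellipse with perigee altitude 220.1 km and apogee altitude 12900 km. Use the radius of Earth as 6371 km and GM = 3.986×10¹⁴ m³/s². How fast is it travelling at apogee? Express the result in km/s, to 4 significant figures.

v ≈ 3.247 km/s

r_p = 6371 + 220.1 = 6591.1 km = 6.5911×10⁶ m.
r_a = 6371 + 12900 = 19271 km = 1.9271×10⁷ m.
Semi-major axis a = (r_p + r_a)/2 = 12931 km = 1.293×10⁷ m.
Vis-viva: v² = μ(2/r − 1/a) = 3.986×10¹⁴ × (1.038×10⁻⁷ − 7.733×10⁻⁸) = 1.054×10⁷ m²/s².
v = 3247 m/s = 3.247 km/s.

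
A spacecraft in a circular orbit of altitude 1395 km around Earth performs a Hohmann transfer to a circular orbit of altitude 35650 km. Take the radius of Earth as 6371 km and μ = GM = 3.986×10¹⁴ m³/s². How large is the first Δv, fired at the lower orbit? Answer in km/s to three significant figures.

Δv ≈ 2.14 km/s

r₁ = 6371 + 1395 = 7766.0 km = 7.7660×10⁶ m.
r₂ = 6371 + 35650 = 42021 km = 4.2021×10⁷ m.
Transfer ellipse a_t = (r₁ + r₂)/2 = 2.489×10⁷ m.
At r₁: circular v_c1 = √(μ/r₁) = 7164 m/s; transfer-perigee v_p = √[μ(2/r₁ − 1/a_t)] = 9308 m/s.
Δv₁ = v_p − v_c1 = 2144 m/s.
= 2.144 km/s.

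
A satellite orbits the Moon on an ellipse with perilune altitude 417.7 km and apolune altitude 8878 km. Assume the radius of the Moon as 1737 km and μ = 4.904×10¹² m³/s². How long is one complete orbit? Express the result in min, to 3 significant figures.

T ≈ 763 min

r_p = 1737 + 417.7 = 2154.7 km = 2.1547×10⁶ m.
r_a = 1737 + 8878 = 10615 km = 1.0615×10⁷ m.
Semi-major axis a = (r_p + r_a)/2 = (2154.7 + 10615)/2 = 6384.9 km = 6.385×10⁶ m.
By Kepler's third law T = 2π√(a³/μ) = 2π × 7.285×10³ = 4.578×10⁴ s.
= 762.9 min.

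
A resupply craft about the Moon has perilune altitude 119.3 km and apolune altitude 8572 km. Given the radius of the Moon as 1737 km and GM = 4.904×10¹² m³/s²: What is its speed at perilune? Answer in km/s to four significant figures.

v ≈ 2.116 km/s

r_p = 1737 + 119.3 = 1856.3 km = 1.8563×10⁶ m.
r_a = 1737 + 8572 = 10309 km = 1.0309×10⁷ m.
Semi-major axis a = (r_p + r_a)/2 = 6082.6 km = 6.083×10⁶ m.
Vis-viva: v² = μ(2/r − 1/a) = 4.904×10¹² × (1.077×10⁻⁶ − 1.644×10⁻⁷) = 4.477×10⁶ m²/s².
v = 2116 m/s = 2.116 km/s.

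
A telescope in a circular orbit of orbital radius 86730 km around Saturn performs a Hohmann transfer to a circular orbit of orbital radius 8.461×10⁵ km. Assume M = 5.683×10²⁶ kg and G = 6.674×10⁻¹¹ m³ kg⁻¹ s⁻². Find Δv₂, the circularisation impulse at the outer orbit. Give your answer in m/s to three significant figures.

μ = GM = 6.674×10⁻¹¹ × 5.683×10²⁶ = 3.793×10¹⁶ m³/s².
r₁ = 86730 km = 8.673×10⁷ m.
r₂ = 8.461×10⁵ km = 8.461×10⁸ m.
Transfer ellipse a_t = (r₁ + r₂)/2 = 4.664×10⁸ m.
At r₁: circular v_c1 = √(μ/r₁) = 20910 m/s; transfer-perikrone v_p = √[μ(2/r₁ − 1/a_t)] = 28170 m/s.
At r₂: circular v_c2 = √(μ/r₂) = 6695 m/s; transfer-apokrone v_a = √[μ(2/r₂ − 1/a_t)] = 2887 m/s.
Δv₂ = v_c2 − v_a = 3808 m/s.

Δv ≈ 3810 m/s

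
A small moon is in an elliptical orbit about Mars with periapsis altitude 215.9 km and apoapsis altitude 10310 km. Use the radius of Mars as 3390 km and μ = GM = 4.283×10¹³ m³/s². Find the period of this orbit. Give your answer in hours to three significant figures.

r_p = 3390 + 215.9 = 3605.9 km = 3.6059×10⁶ m.
r_a = 3390 + 10310 = 13700 km = 1.3700×10⁷ m.
Semi-major axis a = (r_p + r_a)/2 = (3605.9 + 13700)/2 = 8653.0 km = 8.653×10⁶ m.
By Kepler's third law T = 2π√(a³/μ) = 2π × 3.889×10³ = 2.444×10⁴ s.
= 6.788 hours.

T ≈ 6.79 hours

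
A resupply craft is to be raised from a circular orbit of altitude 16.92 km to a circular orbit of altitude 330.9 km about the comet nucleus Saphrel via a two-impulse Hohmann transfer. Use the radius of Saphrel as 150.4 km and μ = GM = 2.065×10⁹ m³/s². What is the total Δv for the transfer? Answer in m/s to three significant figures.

r₁ = 150.4 + 16.92 = 167.32 km = 1.6732×10⁵ m.
r₂ = 150.4 + 330.9 = 481.30 km = 4.8130×10⁵ m.
Transfer ellipse a_t = (r₁ + r₂)/2 = 3.243×10⁵ m.
At r₁: circular v_c1 = √(μ/r₁) = 111.1 m/s; transfer-periapsis v_p = √[μ(2/r₁ − 1/a_t)] = 135.3 m/s.
Δv₁ = v_p − v_c1 = 24.24 m/s.
At r₂: circular v_c2 = √(μ/r₂) = 65.50 m/s; transfer-apoapsis v_a = √[μ(2/r₂ − 1/a_t)] = 47.05 m/s.
Δv₂ = v_c2 − v_a = 18.45 m/s.
Total Δv = Δv₁ + Δv₂ = 42.70 m/s.

Δv_total ≈ 42.7 m/s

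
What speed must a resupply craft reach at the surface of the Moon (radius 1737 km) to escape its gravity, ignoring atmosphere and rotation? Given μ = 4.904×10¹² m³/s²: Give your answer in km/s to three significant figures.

r = R = 1.737×10⁶ m.
Escape speed v_esc = √(2μ/r) = √(2 × 4.904×10¹² / 1.737×10⁶) = √(5.647×10⁶) = 2376 m/s.
= 2.376 km/s.

v_esc ≈ 2.38 km/s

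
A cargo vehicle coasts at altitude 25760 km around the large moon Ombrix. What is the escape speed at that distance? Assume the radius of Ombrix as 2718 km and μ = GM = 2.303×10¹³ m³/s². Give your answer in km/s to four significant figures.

v_esc ≈ 1.272 km/s

r = 2718 + 25760 = 28478 km = 2.8478×10⁷ m.
Escape speed v_esc = √(2μ/r) = √(2 × 2.303×10¹³ / 2.848×10⁷) = √(1.617×10⁶) = 1272 m/s.
= 1.272 km/s.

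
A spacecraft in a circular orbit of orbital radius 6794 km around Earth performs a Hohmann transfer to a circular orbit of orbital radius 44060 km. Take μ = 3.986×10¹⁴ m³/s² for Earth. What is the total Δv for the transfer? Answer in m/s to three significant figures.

r₁ = 6794 km = 6.794×10⁶ m.
r₂ = 44060 km = 4.406×10⁷ m.
Transfer ellipse a_t = (r₁ + r₂)/2 = 2.543×10⁷ m.
At r₁: circular v_c1 = √(μ/r₁) = 7660 m/s; transfer-perigee v_p = √[μ(2/r₁ − 1/a_t)] = 10080 m/s.
Δv₁ = v_p − v_c1 = 2423 m/s.
At r₂: circular v_c2 = √(μ/r₂) = 3008 m/s; transfer-apogee v_a = √[μ(2/r₂ − 1/a_t)] = 1555 m/s.
Δv₂ = v_c2 − v_a = 1453 m/s.
Total Δv = Δv₁ + Δv₂ = 3876 m/s.

Δv_total ≈ 3880 m/s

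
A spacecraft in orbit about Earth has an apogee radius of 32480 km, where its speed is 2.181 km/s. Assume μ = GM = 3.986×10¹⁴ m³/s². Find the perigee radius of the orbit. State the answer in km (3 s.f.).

perigee radius ≈ 7810 km

r_a = 3.248×10⁷ m.
Specific energy ε = v²/2 − μ/r = -9.894×10⁶ J/kg, so a = −μ/(2ε) = 2.014×10⁷ m.
The apsides satisfy r_p + r_a = 2a, so the perigee radius is 2a − r_a = 7.808×10⁶ m = 7807.9 km.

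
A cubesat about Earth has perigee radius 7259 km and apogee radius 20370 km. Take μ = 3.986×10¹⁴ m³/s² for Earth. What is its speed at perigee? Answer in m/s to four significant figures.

Semi-major axis a = (r_p + r_a)/2 = 13814 km = 1.381×10⁷ m.
Vis-viva: v² = μ(2/r − 1/a) = 3.986×10¹⁴ × (2.755×10⁻⁷ − 7.239×10⁻⁸) = 8.097×10⁷ m²/s².
v = 8998 m/s.

v ≈ 8998 m/s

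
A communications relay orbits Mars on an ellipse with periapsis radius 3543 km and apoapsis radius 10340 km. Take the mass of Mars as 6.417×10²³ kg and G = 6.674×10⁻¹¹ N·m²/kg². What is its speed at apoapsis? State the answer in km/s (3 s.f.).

μ = GM = 6.674×10⁻¹¹ × 6.417×10²³ = 4.283×10¹³ m³/s².
Semi-major axis a = (r_p + r_a)/2 = 6941.5 km = 6.942×10⁶ m.
Vis-viva: v² = μ(2/r − 1/a) = 4.283×10¹³ × (1.934×10⁻⁷ − 1.441×10⁻⁷) = 2.114×10⁶ m²/s².
v = 1454 m/s = 1.454 km/s.

v ≈ 1.45 km/s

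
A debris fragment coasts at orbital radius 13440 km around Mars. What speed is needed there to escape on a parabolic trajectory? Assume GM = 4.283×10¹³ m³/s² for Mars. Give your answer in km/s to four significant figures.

v_esc ≈ 2.525 km/s

r = 13440 km = 1.344×10⁷ m.
Escape speed v_esc = √(2μ/r) = √(2 × 4.283×10¹³ / 1.344×10⁷) = √(6.374×10⁶) = 2525 m/s.
= 2.525 km/s.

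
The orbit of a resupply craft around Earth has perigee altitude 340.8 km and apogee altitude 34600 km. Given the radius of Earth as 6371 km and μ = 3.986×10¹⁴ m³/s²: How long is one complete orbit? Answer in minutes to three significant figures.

r_p = 6371 + 340.8 = 6711.8 km = 6.7118×10⁶ m.
r_a = 6371 + 34600 = 40971 km = 4.0971×10⁷ m.
Semi-major axis a = (r_p + r_a)/2 = (6711.8 + 40971)/2 = 23841 km = 2.384×10⁷ m.
By Kepler's third law T = 2π√(a³/μ) = 2π × 5.831×10³ = 3.664×10⁴ s.
= 610.6 minutes.

T ≈ 611 minutes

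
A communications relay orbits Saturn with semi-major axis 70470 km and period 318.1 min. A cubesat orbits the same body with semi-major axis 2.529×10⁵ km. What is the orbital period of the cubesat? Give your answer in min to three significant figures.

T₂ ≈ 2160 min

Kepler's third law: T² ∝ a³, so T₂ = T₁ (a₂/a₁)^(3/2).
a₂/a₁ = 3.589, (a₂/a₁)^(3/2) = 6.799.
T₂ = 318.1 × 6.799 = 2163 min.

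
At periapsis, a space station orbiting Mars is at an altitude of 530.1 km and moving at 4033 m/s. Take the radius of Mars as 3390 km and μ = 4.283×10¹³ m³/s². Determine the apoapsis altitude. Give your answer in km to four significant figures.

apoapsis altitude ≈ 8024 km

r_p = 3390 + 530.1 = 3920.1 km = 3.920×10⁶ m.
Specific energy ε = v²/2 − μ/r = -2.793×10⁶ J/kg, so a = −μ/(2ε) = 7.667×10⁶ m.
The apsides satisfy r_p + r_a = 2a, so the apoapsis radius is 2a − r_p = 1.141×10⁷ m = 11414 km.
Apoapsis altitude = 11414 − 3390 = 8023.6 km.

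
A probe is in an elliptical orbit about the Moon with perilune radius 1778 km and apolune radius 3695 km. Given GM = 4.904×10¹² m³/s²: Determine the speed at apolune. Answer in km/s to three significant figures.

Semi-major axis a = (r_p + r_a)/2 = 2736.5 km = 2.736×10⁶ m.
Vis-viva: v² = μ(2/r − 1/a) = 4.904×10¹² × (5.413×10⁻⁷ − 3.654×10⁻⁷) = 8.623×10⁵ m²/s².
v = 928.6 m/s = 0.9286 km/s.

v ≈ 0.929 km/s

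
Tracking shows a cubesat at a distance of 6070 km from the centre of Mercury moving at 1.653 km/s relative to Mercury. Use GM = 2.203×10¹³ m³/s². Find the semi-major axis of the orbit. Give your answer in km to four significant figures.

a ≈ 4867 km

r = 6.070×10⁶ m.
Vis-viva rearranged: 1/a = 2/r − v²/μ = 3.295×10⁻⁷ − 1.240×10⁻⁷ = 2.055×10⁻⁷ m⁻¹.
a = 4.867×10⁶ m = 4867.2 km.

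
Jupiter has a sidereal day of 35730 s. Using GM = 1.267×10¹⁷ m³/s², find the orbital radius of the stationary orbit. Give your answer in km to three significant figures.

A synchronous orbit has period T, so by Kepler's third law a = (μT²/4π²)^(1/3).
μT²/4π² = 1.267×10¹⁷ × (3.573×10⁴)² / 39.48 = 4.097×10²⁴ m³.
a = 1.600×10⁸ m = 1.6002×10⁵ km.

r_sync ≈ 1.60×10⁵ km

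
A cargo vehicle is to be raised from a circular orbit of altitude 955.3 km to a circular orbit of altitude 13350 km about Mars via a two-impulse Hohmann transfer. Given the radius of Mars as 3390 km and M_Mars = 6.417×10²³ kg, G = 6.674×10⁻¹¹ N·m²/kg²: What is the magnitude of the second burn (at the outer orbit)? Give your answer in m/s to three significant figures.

Δv ≈ 573 m/s

μ = GM = 6.674×10⁻¹¹ × 6.417×10²³ = 4.283×10¹³ m³/s².
r₁ = 3390 + 955.3 = 4345.3 km = 4.3453×10⁶ m.
r₂ = 3390 + 13350 = 16740 km = 1.6740×10⁷ m.
Transfer ellipse a_t = (r₁ + r₂)/2 = 1.054×10⁷ m.
At r₁: circular v_c1 = √(μ/r₁) = 3139 m/s; transfer-periapsis v_p = √[μ(2/r₁ − 1/a_t)] = 3956 m/s.
At r₂: circular v_c2 = √(μ/r₂) = 1599 m/s; transfer-apoapsis v_a = √[μ(2/r₂ − 1/a_t)] = 1027 m/s.
Δv₂ = v_c2 − v_a = 572.6 m/s.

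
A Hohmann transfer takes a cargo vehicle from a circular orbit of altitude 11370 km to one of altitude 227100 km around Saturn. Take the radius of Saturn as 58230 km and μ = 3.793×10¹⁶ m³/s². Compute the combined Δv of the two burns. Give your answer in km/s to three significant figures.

Δv_total ≈ 10.6 km/s

r₁ = 58230 + 11370 = 69600 km = 6.9600×10⁷ m.
r₂ = 58230 + 227100 = 285330 km = 2.8533×10⁸ m.
Transfer ellipse a_t = (r₁ + r₂)/2 = 1.775×10⁸ m.
At r₁: circular v_c1 = √(μ/r₁) = 23340 m/s; transfer-perikrone v_p = √[μ(2/r₁ − 1/a_t)] = 29600 m/s.
Δv₁ = v_p − v_c1 = 6256 m/s.
At r₂: circular v_c2 = √(μ/r₂) = 11530 m/s; transfer-apokrone v_a = √[μ(2/r₂ − 1/a_t)] = 7220 m/s.
Δv₂ = v_c2 − v_a = 4309 m/s.
Total Δv = Δv₁ + Δv₂ = 10570 m/s = 10.57 km/s.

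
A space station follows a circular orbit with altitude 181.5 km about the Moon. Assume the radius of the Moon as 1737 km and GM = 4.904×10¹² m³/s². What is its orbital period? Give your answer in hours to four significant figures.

r = 1737 + 181.5 = 1918.5 km = 1.9185×10⁶ m.
Kepler's third law: T = 2π√(r³/μ) = 2π√((1.918×10⁶)³ / 4.904×10¹²).
r³/μ = 1.440×10⁶ s², so T = 2π × 1.200×10³ = 7.540×10³ s.
Converting: 7.540×10³ s ÷ 3600 = 2.094 hours.

T ≈ 2.094 hours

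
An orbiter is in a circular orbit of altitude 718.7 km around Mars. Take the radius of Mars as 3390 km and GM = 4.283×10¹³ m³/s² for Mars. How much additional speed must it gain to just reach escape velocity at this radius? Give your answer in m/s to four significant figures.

r = 3390 + 718.7 = 4108.7 km = 4.1087×10⁶ m.
Circular speed v_c = √(μ/r) = 3229 m/s.
Escape speed v_esc = √(2μ/r) = √2 × v_c = 4566 m/s.
Δv = v_esc − v_c = 1337 m/s.

Δv ≈ 1337 m/s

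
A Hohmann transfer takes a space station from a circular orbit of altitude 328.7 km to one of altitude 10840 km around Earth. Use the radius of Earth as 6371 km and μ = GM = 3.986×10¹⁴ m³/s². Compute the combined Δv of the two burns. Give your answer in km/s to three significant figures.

Δv_total ≈ 2.75 km/s

r₁ = 6371 + 328.7 = 6699.7 km = 6.6997×10⁶ m.
r₂ = 6371 + 10840 = 17211 km = 1.7211×10⁷ m.
Transfer ellipse a_t = (r₁ + r₂)/2 = 1.196×10⁷ m.
At r₁: circular v_c1 = √(μ/r₁) = 7713 m/s; transfer-perigee v_p = √[μ(2/r₁ − 1/a_t)] = 9255 m/s.
Δv₁ = v_p − v_c1 = 1541 m/s.
At r₂: circular v_c2 = √(μ/r₂) = 4812 m/s; transfer-apogee v_a = √[μ(2/r₂ − 1/a_t)] = 3603 m/s.
Δv₂ = v_c2 − v_a = 1210 m/s.
Total Δv = Δv₁ + Δv₂ = 2751 m/s = 2.751 km/s.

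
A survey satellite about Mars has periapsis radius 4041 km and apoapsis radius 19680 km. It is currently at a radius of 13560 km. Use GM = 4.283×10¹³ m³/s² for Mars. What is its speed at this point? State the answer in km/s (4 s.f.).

Semi-major axis a = (r_p + r_a)/2 = 11860 km = 1.186×10⁷ m.
Vis-viva: v² = μ(2/r − 1/a) = 4.283×10¹³ × (1.475×10⁻⁷ − 8.431×10⁻⁸) = 2.706×10⁶ m²/s².
v = 1645 m/s = 1.645 km/s.

v ≈ 1.645 km/s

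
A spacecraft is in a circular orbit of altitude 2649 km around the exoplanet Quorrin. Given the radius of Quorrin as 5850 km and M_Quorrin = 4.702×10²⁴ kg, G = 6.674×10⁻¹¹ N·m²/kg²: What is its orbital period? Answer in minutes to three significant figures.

μ = GM = 6.674×10⁻¹¹ × 4.702×10²⁴ = 3.138×10¹⁴ m³/s².
r = 5850 + 2649 = 8499.0 km = 8.4990×10⁶ m.
Kepler's third law: T = 2π√(r³/μ) = 2π√((8.499×10⁶)³ / 3.138×10¹⁴).
r³/μ = 1.956×10⁶ s², so T = 2π × 1.399×10³ = 8.788×10³ s.
Converting: 8.788×10³ s ÷ 60.00 = 146.5 minutes.

T ≈ 146 minutes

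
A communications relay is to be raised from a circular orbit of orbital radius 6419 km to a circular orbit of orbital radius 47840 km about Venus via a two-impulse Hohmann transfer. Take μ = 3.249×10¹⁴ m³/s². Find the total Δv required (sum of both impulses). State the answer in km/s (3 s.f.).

r₁ = 6419 km = 6.419×10⁶ m.
r₂ = 47840 km = 4.784×10⁷ m.
Transfer ellipse a_t = (r₁ + r₂)/2 = 2.713×10⁷ m.
At r₁: circular v_c1 = √(μ/r₁) = 7114 m/s; transfer-periapsis v_p = √[μ(2/r₁ − 1/a_t)] = 9447 m/s.
Δv₁ = v_p − v_c1 = 2333 m/s.
At r₂: circular v_c2 = √(μ/r₂) = 2606 m/s; transfer-apoapsis v_a = √[μ(2/r₂ − 1/a_t)] = 1268 m/s.
Δv₂ = v_c2 − v_a = 1338 m/s.
Total Δv = Δv₁ + Δv₂ = 3671 m/s = 3.671 km/s.

Δv_total ≈ 3.67 km/s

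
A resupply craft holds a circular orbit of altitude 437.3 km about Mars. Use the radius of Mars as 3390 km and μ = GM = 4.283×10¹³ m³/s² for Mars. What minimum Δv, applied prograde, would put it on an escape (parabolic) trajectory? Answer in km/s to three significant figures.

r = 3390 + 437.3 = 3827.3 km = 3.8273×10⁶ m.
Circular speed v_c = √(μ/r) = 3345 m/s.
Escape speed v_esc = √(2μ/r) = √2 × v_c = 4731 m/s.
Δv = v_esc − v_c = 1386 m/s = 1.386 km/s.

Δv ≈ 1.39 km/s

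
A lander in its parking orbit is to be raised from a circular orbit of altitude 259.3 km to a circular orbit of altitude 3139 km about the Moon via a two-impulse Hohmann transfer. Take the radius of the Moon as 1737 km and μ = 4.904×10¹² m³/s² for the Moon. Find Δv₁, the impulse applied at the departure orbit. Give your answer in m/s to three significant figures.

Δv ≈ 300 m/s

r₁ = 1737 + 259.3 = 1996.3 km = 1.9963×10⁶ m.
r₂ = 1737 + 3139 = 4876.0 km = 4.8760×10⁶ m.
Transfer ellipse a_t = (r₁ + r₂)/2 = 3.436×10⁶ m.
At r₁: circular v_c1 = √(μ/r₁) = 1567 m/s; transfer-perilune v_p = √[μ(2/r₁ − 1/a_t)] = 1867 m/s.
Δv₁ = v_p − v_c1 = 299.7 m/s.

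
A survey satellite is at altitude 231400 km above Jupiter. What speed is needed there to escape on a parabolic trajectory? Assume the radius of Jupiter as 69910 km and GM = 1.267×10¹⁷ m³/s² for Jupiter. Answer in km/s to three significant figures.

r = 69910 + 231400 = 301310 km = 3.0131×10⁸ m.
Escape speed v_esc = √(2μ/r) = √(2 × 1.267×10¹⁷ / 3.013×10⁸) = √(8.410×10⁸) = 29000 m/s.
= 29.00 km/s.

v_esc ≈ 29.0 km/s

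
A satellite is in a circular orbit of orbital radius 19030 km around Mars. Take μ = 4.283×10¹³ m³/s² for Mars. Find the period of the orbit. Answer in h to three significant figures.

T ≈ 22.1 h

r = 19030 km = 1.903×10⁷ m.
Kepler's third law: T = 2π√(r³/μ) = 2π√((1.903×10⁷)³ / 4.283×10¹³).
r³/μ = 1.609×10⁸ s², so T = 2π × 1.268×10⁴ = 7.970×10⁴ s.
Converting: 7.970×10⁴ s ÷ 3600 = 22.14 h.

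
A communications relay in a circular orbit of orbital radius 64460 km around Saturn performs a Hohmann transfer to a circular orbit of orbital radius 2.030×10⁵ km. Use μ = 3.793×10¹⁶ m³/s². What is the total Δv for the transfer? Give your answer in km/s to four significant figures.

r₁ = 64460 km = 6.446×10⁷ m.
r₂ = 2.030×10⁵ km = 2.030×10⁸ m.
Transfer ellipse a_t = (r₁ + r₂)/2 = 1.337×10⁸ m.
At r₁: circular v_c1 = √(μ/r₁) = 24260 m/s; transfer-perikrone v_p = √[μ(2/r₁ − 1/a_t)] = 29890 m/s.
Δv₁ = v_p − v_c1 = 5629 m/s.
At r₂: circular v_c2 = √(μ/r₂) = 13670 m/s; transfer-apokrone v_a = √[μ(2/r₂ − 1/a_t)] = 9490 m/s.
Δv₂ = v_c2 − v_a = 4179 m/s.
Total Δv = Δv₁ + Δv₂ = 9808 m/s = 9.808 km/s.

Δv_total ≈ 9.808 km/s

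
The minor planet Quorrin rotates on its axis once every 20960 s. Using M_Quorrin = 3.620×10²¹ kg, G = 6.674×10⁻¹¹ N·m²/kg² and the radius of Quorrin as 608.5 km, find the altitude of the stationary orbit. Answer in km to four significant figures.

h_sync ≈ 782.0 km

μ = GM = 6.674×10⁻¹¹ × 3.620×10²¹ = 2.416×10¹¹ m³/s².
A synchronous orbit has period T, so by Kepler's third law a = (μT²/4π²)^(1/3).
μT²/4π² = 2.416×10¹¹ × (2.096×10⁴)² / 39.48 = 2.689×10¹⁸ m³.
a = 1.391×10⁶ m = 1390.5 km.
Altitude h = a − R = 1390.5 − 608.5 = 782.00 km.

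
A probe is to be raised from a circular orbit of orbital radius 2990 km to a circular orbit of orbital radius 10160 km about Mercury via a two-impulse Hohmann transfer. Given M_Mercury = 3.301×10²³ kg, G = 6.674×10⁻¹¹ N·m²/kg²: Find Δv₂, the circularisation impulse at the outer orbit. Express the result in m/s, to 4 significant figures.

μ = GM = 6.674×10⁻¹¹ × 3.301×10²³ = 2.203×10¹³ m³/s².
r₁ = 2990 km = 2.990×10⁶ m.
r₂ = 10160 km = 1.016×10⁷ m.
Transfer ellipse a_t = (r₁ + r₂)/2 = 6.575×10⁶ m.
At r₁: circular v_c1 = √(μ/r₁) = 2714 m/s; transfer-periherm v_p = √[μ(2/r₁ − 1/a_t)] = 3374 m/s.
At r₂: circular v_c2 = √(μ/r₂) = 1473 m/s; transfer-apoherm v_a = √[μ(2/r₂ − 1/a_t)] = 993.0 m/s.
Δv₂ = v_c2 − v_a = 479.5 m/s.

Δv ≈ 479.5 m/s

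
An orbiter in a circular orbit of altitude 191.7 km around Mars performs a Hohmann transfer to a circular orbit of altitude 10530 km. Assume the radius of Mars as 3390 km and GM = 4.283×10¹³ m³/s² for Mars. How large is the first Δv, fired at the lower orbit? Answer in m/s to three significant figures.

Δv ≈ 903 m/s

r₁ = 3390 + 191.7 = 3581.7 km = 3.5817×10⁶ m.
r₂ = 3390 + 10530 = 13920 km = 1.3920×10⁷ m.
Transfer ellipse a_t = (r₁ + r₂)/2 = 8.751×10⁶ m.
At r₁: circular v_c1 = √(μ/r₁) = 3458 m/s; transfer-periapsis v_p = √[μ(2/r₁ − 1/a_t)] = 4361 m/s.
Δv₁ = v_p − v_c1 = 903.3 m/s.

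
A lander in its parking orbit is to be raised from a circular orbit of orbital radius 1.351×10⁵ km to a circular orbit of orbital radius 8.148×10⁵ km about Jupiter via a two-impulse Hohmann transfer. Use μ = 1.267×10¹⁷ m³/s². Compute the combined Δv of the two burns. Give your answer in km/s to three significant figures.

Δv_total ≈ 15.3 km/s

r₁ = 1.351×10⁵ km = 1.351×10⁸ m.
r₂ = 8.148×10⁵ km = 8.148×10⁸ m.
Transfer ellipse a_t = (r₁ + r₂)/2 = 4.750×10⁸ m.
At r₁: circular v_c1 = √(μ/r₁) = 30620 m/s; transfer-perijove v_p = √[μ(2/r₁ − 1/a_t)] = 40110 m/s.
Δv₁ = v_p − v_c1 = 9487 m/s.
At r₂: circular v_c2 = √(μ/r₂) = 12470 m/s; transfer-apojove v_a = √[μ(2/r₂ − 1/a_t)] = 6651 m/s.
Δv₂ = v_c2 − v_a = 5819 m/s.
Total Δv = Δv₁ + Δv₂ = 15310 m/s = 15.31 km/s.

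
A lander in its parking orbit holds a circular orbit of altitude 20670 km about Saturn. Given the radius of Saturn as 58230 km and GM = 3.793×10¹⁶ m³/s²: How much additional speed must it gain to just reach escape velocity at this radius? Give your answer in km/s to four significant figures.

r = 58230 + 20670 = 78900 km = 7.8900×10⁷ m.
Circular speed v_c = √(μ/r) = 21930 m/s.
Escape speed v_esc = √(2μ/r) = √2 × v_c = 31010 m/s.
Δv = v_esc − v_c = 9082 m/s = 9.082 km/s.

Δv ≈ 9.082 km/s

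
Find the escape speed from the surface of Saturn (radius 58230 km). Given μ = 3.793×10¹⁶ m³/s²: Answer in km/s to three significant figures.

v_esc ≈ 36.1 km/s

r = R = 5.823×10⁷ m.
Escape speed v_esc = √(2μ/r) = √(2 × 3.793×10¹⁶ / 5.823×10⁷) = √(1.303×10⁹) = 36090 m/s.
= 36.09 km/s.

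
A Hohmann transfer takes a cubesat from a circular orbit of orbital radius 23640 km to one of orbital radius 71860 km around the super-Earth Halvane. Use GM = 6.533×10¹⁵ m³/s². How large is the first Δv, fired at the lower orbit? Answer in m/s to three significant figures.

Δv ≈ 3770 m/s

r₁ = 23640 km = 2.364×10⁷ m.
r₂ = 71860 km = 7.186×10⁷ m.
Transfer ellipse a_t = (r₁ + r₂)/2 = 4.775×10⁷ m.
At r₁: circular v_c1 = √(μ/r₁) = 16620 m/s; transfer-periapsis v_p = √[μ(2/r₁ − 1/a_t)] = 20390 m/s.
Δv₁ = v_p − v_c1 = 3770 m/s.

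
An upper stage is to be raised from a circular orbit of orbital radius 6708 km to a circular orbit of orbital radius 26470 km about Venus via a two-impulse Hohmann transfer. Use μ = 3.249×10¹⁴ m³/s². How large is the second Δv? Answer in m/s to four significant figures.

Δv ≈ 1276 m/s

r₁ = 6708 km = 6.708×10⁶ m.
r₂ = 26470 km = 2.647×10⁷ m.
Transfer ellipse a_t = (r₁ + r₂)/2 = 1.659×10⁷ m.
At r₁: circular v_c1 = √(μ/r₁) = 6960 m/s; transfer-periapsis v_p = √[μ(2/r₁ − 1/a_t)] = 8791 m/s.
At r₂: circular v_c2 = √(μ/r₂) = 3503 m/s; transfer-apoapsis v_a = √[μ(2/r₂ − 1/a_t)] = 2228 m/s.
Δv₂ = v_c2 − v_a = 1276 m/s.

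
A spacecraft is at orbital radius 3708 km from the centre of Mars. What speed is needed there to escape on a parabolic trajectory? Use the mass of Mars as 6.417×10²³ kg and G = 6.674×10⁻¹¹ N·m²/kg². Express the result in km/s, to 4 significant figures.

μ = GM = 6.674×10⁻¹¹ × 6.417×10²³ = 4.283×10¹³ m³/s².
r = 3708 km = 3.708×10⁶ m.
Escape speed v_esc = √(2μ/r) = √(2 × 4.283×10¹³ / 3.708×10⁶) = √(2.310×10⁷) = 4806 m/s.
= 4.806 km/s.

v_esc ≈ 4.806 km/s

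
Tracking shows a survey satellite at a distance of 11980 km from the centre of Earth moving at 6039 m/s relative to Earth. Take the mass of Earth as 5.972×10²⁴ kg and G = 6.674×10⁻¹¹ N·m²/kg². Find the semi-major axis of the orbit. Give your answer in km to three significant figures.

a ≈ 13300 km

μ = GM = 6.674×10⁻¹¹ × 5.972×10²⁴ = 3.986×10¹⁴ m³/s².
r = 1.198×10⁷ m.
Specific orbital energy ε = v²/2 − μ/r = (6039)²/2 − 3.986×10¹⁴/1.198×10⁷ = -1.503×10⁷ J/kg.
Since ε = −μ/(2a), a = −μ/(2ε) = 1.325×10⁷ m = 13255 km.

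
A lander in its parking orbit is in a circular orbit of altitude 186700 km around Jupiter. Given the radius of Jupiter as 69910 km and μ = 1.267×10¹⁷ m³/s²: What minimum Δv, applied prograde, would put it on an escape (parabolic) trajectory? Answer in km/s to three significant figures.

r = 69910 + 186700 = 256610 km = 2.5661×10⁸ m.
Circular speed v_c = √(μ/r) = 22220 m/s.
Escape speed v_esc = √(2μ/r) = √2 × v_c = 31420 m/s.
Δv = v_esc − v_c = 9204 m/s = 9.204 km/s.

Δv ≈ 9.20 km/s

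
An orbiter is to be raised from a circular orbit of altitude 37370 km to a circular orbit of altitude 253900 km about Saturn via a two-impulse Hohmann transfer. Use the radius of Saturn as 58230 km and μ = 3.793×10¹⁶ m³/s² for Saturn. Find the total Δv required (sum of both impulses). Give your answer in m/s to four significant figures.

Δv_total ≈ 8203 m/s

r₁ = 58230 + 37370 = 95600 km = 9.5600×10⁷ m.
r₂ = 58230 + 253900 = 312130 km = 3.1213×10⁸ m.
Transfer ellipse a_t = (r₁ + r₂)/2 = 2.039×10⁸ m.
At r₁: circular v_c1 = √(μ/r₁) = 19920 m/s; transfer-perikrone v_p = √[μ(2/r₁ − 1/a_t)] = 24650 m/s.
Δv₁ = v_p − v_c1 = 4728 m/s.
At r₂: circular v_c2 = √(μ/r₂) = 11020 m/s; transfer-apokrone v_a = √[μ(2/r₂ − 1/a_t)] = 7549 m/s.
Δv₂ = v_c2 − v_a = 3475 m/s.
Total Δv = Δv₁ + Δv₂ = 8203 m/s.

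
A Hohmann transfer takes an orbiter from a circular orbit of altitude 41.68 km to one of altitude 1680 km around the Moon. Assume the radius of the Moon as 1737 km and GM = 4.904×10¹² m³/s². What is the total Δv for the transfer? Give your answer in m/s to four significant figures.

r₁ = 1737 + 41.68 = 1778.7 km = 1.7787×10⁶ m.
r₂ = 1737 + 1680 = 3417.0 km = 3.4170×10⁶ m.
Transfer ellipse a_t = (r₁ + r₂)/2 = 2.598×10⁶ m.
At r₁: circular v_c1 = √(μ/r₁) = 1660 m/s; transfer-perilune v_p = √[μ(2/r₁ − 1/a_t)] = 1904 m/s.
Δv₁ = v_p − v_c1 = 243.9 m/s.
At r₂: circular v_c2 = √(μ/r₂) = 1198 m/s; transfer-apolune v_a = √[μ(2/r₂ − 1/a_t)] = 991.3 m/s.
Δv₂ = v_c2 − v_a = 206.7 m/s.
Total Δv = Δv₁ + Δv₂ = 450.6 m/s.

Δv_total ≈ 450.6 m/s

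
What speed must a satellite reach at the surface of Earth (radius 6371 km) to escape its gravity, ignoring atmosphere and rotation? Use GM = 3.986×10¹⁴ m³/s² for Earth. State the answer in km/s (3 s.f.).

v_esc ≈ 11.2 km/s

r = R = 6.371×10⁶ m.
Escape speed v_esc = √(2μ/r) = √(2 × 3.986×10¹⁴ / 6.371×10⁶) = √(1.251×10⁸) = 11190 m/s.
= 11.19 km/s.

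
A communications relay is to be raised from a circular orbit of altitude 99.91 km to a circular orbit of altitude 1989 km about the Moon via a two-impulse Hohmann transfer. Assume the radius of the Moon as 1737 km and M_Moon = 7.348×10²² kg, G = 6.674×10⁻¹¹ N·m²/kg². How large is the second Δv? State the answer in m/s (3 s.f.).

μ = GM = 6.674×10⁻¹¹ × 7.348×10²² = 4.904×10¹² m³/s².
r₁ = 1737 + 99.91 = 1836.9 km = 1.8369×10⁶ m.
r₂ = 1737 + 1989 = 3726.0 km = 3.7260×10⁶ m.
Transfer ellipse a_t = (r₁ + r₂)/2 = 2.781×10⁶ m.
At r₁: circular v_c1 = √(μ/r₁) = 1634 m/s; transfer-perilune v_p = √[μ(2/r₁ − 1/a_t)] = 1891 m/s.
At r₂: circular v_c2 = √(μ/r₂) = 1147 m/s; transfer-apolune v_a = √[μ(2/r₂ − 1/a_t)] = 932.3 m/s.
Δv₂ = v_c2 − v_a = 214.9 m/s.

Δv ≈ 215 m/s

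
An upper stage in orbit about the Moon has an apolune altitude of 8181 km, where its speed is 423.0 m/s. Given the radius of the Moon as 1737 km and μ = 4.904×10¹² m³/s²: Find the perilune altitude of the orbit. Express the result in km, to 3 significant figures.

r_a = 1737 + 8181 = 9918.0 km = 9.918×10⁶ m.
Specific energy ε = v²/2 − μ/r = -4.050×10⁵ J/kg, so a = −μ/(2ε) = 6.054×10⁶ m.
The apsides satisfy r_p + r_a = 2a, so the perilune radius is 2a − r_a = 2.191×10⁶ m = 2190.9 km.
Perilune altitude = 2190.9 − 1737 = 453.94 km.

perilune altitude ≈ 454 km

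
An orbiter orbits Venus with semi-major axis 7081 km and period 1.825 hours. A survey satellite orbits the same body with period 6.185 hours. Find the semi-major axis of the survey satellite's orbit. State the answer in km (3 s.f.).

Kepler's third law: a³ ∝ T², so a₂ = a₁ (T₂/T₁)^(2/3).
T₂/T₁ = 3.389, (T₂/T₁)^(2/3) = 2.256.
a₂ = 7081 × 2.256 = 15980 km.

a₂ ≈ 16000 km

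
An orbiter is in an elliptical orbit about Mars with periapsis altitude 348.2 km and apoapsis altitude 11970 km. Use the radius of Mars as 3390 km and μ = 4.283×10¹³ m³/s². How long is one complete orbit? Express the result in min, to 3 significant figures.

T ≈ 472 min

r_p = 3390 + 348.2 = 3738.2 km = 3.7382×10⁶ m.
r_a = 3390 + 11970 = 15360 km = 1.5360×10⁷ m.
Semi-major axis a = (r_p + r_a)/2 = (3738.2 + 15360)/2 = 9549.1 km = 9.549×10⁶ m.
By Kepler's third law T = 2π√(a³/μ) = 2π × 4.509×10³ = 2.833×10⁴ s.
= 472.2 min.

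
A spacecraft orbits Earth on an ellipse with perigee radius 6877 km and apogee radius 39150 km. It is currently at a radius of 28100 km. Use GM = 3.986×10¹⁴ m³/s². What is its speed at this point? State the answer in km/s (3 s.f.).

Semi-major axis a = (r_p + r_a)/2 = 23014 km = 2.301×10⁷ m.
Vis-viva: v² = μ(2/r − 1/a) = 3.986×10¹⁴ × (7.117×10⁻⁸ − 4.345×10⁻⁸) = 1.105×10⁷ m²/s².
v = 3324 m/s = 3.324 km/s.

v ≈ 3.32 km/s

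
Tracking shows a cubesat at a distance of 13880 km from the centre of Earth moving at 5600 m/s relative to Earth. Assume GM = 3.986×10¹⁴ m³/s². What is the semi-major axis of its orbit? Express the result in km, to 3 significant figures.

a ≈ 15300 km

r = 1.388×10⁷ m.
Specific orbital energy ε = v²/2 − μ/r = (5600)²/2 − 3.986×10¹⁴/1.388×10⁷ = -1.304×10⁷ J/kg.
Since ε = −μ/(2a), a = −μ/(2ε) = 1.529×10⁷ m = 15287 km.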